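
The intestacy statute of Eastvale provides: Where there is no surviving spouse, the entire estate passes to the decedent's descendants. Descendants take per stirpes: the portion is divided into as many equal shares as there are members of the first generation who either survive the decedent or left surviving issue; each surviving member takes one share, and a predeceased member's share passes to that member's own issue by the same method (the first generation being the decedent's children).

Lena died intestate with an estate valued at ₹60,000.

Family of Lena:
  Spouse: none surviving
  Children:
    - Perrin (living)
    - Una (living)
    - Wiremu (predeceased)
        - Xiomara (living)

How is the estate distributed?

Perrin: ₹20,000; Una: ₹20,000; Xiomara: ₹20,000

The entire ₹60,000 passes to the descendants.
That amount (₹60,000) is divided into 3 shares of ₹20,000: Perrin and Una each take ₹20,000; Wiremu's ₹20,000 share passes to Wiremu's issue.
Wiremu's share (₹20,000) passes entirely to Xiomara.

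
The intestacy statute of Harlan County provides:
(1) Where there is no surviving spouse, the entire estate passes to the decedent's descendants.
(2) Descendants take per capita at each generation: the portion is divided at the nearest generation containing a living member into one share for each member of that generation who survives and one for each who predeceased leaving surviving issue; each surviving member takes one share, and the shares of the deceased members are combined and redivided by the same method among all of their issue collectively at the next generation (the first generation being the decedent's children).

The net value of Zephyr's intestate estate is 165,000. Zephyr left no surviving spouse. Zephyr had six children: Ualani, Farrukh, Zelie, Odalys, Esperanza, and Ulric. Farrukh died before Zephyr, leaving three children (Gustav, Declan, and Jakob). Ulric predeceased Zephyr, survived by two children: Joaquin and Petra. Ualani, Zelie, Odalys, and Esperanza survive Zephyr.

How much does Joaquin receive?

The entire 165,000 passes to the descendants.
That amount (165,000) is divided at the children's generation into 6 shares of 27,500. Ualani, Zelie, Odalys, and Esperanza each take 27,500. The 2 shares of the deceased (Farrukh and Ulric) are combined into a pool of 55,000.
That pool (55,000) is divided at the grandchildren's generation equally among Gustav, Declan, Jakob, Joaquin, and Petra: 11,000 each.

Joaquin receives 11,000.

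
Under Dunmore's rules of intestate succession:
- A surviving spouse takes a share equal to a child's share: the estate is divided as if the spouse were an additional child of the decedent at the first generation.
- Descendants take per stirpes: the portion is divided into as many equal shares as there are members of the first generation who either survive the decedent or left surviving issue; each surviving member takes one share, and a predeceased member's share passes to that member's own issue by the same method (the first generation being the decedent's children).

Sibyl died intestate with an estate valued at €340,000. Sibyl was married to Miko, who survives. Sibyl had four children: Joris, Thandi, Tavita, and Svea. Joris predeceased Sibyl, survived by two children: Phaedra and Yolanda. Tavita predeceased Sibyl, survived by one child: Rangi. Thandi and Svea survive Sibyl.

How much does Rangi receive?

Rangi receives €68,000.

The spouse counts as an additional share at the children's level, so there are 5 primary shares of €68,000. Miko takes one such share (€68,000).
The children's combined portion (€272,000) is divided into 4 shares of €68,000: Thandi and Svea each take €68,000; Joris's €68,000 share passes to Joris's issue; Tavita's €68,000 share passes to Tavita's issue.
Joris's share (€68,000) is divided into 2 shares of €34,000: Phaedra and Yolanda each take €34,000.
Tavita's share (€68,000) passes entirely to Rangi.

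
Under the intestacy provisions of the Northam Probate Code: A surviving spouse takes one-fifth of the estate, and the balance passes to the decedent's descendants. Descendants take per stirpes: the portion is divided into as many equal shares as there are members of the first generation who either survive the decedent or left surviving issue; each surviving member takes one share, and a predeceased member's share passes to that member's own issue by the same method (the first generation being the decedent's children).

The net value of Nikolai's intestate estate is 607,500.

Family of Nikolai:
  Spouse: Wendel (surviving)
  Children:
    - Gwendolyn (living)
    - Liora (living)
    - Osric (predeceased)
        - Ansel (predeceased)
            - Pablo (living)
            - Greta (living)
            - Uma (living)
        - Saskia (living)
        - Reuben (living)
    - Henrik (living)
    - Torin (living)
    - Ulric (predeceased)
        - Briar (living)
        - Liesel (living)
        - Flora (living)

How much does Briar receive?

Briar receives 27,000.

Wendel takes one-fifth of 607,500 = 121,500. The remaining 486,000 passes to the descendants.
The descendants' portion (486,000) is divided into 6 shares of 81,000: Gwendolyn, Liora, Henrik, and Torin each take 81,000; Osric's 81,000 share passes to Osric's issue; Ulric's 81,000 share passes to Ulric's issue.
Osric's share (81,000) is divided into 3 shares of 27,000: Saskia and Reuben each take 27,000; Ansel's 27,000 share passes to Ansel's issue.
Ansel's share (27,000) is divided into 3 shares of 9,000: Pablo, Greta, and Uma each take 9,000.
Ulric's share (81,000) is divided into 3 shares of 27,000: Briar, Liesel, and Flora each take 27,000.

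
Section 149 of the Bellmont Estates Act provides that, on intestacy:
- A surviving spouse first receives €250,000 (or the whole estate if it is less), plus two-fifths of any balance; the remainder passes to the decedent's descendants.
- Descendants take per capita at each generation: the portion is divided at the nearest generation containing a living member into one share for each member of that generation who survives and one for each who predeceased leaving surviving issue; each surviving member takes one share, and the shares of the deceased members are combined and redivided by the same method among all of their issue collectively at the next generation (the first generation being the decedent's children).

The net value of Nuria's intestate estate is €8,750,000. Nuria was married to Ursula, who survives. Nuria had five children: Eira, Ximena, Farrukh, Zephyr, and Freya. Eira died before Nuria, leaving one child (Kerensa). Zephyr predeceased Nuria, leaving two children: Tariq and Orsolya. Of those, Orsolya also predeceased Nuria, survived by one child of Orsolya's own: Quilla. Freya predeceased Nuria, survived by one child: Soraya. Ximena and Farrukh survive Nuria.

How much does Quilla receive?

Ursula first takes €250,000, leaving a balance of €8,500,000. Ursula then takes two-fifths of the balance (€3,400,000), for a total of €3,650,000. The remaining €5,100,000 passes to the descendants.
The descendants' portion (€5,100,000) is divided at the children's generation into 5 shares of €1,020,000. Ximena and Farrukh each take €1,020,000. The 3 shares of the deceased (Eira, Zephyr, and Freya) are combined into a pool of €3,060,000.
That pool (€3,060,000) is divided at the grandchildren's generation into 4 shares of €765,000. Kerensa, Tariq, and Soraya each take €765,000. The remaining share for the deceased Orsolya (€765,000) is carried to the next generation.
That pool (€765,000) passes entirely to Quilla, the sole taker at the great-grandchildren's generation.

Quilla receives €765,000.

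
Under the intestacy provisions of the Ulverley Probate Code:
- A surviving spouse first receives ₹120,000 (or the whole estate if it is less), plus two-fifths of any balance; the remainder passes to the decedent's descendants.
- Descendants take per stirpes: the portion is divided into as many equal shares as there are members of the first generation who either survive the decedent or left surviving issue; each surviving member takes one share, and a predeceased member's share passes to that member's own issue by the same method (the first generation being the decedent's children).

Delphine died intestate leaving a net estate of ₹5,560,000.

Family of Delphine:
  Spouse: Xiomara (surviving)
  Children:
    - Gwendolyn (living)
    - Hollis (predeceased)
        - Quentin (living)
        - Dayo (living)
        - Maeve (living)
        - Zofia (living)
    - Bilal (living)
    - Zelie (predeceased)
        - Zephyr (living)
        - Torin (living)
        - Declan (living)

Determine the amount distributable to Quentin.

Quentin receives ₹204,000.

Xiomara first takes ₹120,000, leaving a balance of ₹5,440,000. Xiomara then takes two-fifths of the balance (₹2,176,000), for a total of ₹2,296,000. The remaining ₹3,264,000 passes to the descendants.
The descendants' portion (₹3,264,000) is divided into 4 shares of ₹816,000: Gwendolyn and Bilal each take ₹816,000; Hollis's ₹816,000 share passes to Hollis's issue; Zelie's ₹816,000 share passes to Zelie's issue.
Hollis's share (₹816,000) is divided into 4 shares of ₹204,000: Quentin, Dayo, Maeve, and Zofia each take ₹204,000.
Zelie's share (₹816,000) is divided into 3 shares of ₹272,000: Zephyr, Torin, and Declan each take ₹272,000.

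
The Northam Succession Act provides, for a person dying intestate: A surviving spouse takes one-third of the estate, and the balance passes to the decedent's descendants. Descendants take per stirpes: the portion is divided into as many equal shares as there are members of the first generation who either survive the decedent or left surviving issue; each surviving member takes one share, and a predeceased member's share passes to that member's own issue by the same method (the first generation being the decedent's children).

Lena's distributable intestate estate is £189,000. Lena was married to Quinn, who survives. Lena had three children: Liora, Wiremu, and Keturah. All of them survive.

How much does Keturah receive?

Keturah receives £42,000.

Quinn takes one-third of £189,000 = £63,000. The remaining £126,000 passes to the descendants.
The descendants' portion (£126,000) is divided into 3 shares of £42,000: Liora, Wiremu, and Keturah each take £42,000.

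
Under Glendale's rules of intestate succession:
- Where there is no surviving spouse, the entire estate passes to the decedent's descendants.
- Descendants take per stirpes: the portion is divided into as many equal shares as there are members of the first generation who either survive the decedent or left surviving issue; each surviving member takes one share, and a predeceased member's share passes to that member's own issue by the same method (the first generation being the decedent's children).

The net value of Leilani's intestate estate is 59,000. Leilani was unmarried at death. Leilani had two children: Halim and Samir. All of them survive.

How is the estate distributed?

The entire 59,000 passes to the descendants.
That amount (59,000) is divided into 2 shares of 29,500: Halim and Samir each take 29,500.

Halim: 29,500; Samir: 29,500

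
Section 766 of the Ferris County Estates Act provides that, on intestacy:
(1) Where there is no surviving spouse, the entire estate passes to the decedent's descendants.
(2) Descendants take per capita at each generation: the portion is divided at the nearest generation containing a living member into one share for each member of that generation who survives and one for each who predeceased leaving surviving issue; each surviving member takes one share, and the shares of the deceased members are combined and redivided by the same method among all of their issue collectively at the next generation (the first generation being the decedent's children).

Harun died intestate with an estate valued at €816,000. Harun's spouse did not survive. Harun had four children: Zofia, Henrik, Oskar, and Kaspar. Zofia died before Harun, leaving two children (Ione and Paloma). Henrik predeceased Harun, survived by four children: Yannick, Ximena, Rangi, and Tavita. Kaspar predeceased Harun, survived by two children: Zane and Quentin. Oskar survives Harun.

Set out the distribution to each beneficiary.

The entire €816,000 passes to the descendants.
That amount (€816,000) is divided at the children's generation into 4 shares of €204,000. Oskar takes €204,000. The 3 shares of the deceased (Zofia, Henrik, and Kaspar) are combined into a pool of €612,000.
That pool (€612,000) is divided at the grandchildren's generation equally among Ione, Paloma, Yannick, Ximena, Rangi, Tavita, Zane, and Quentin: €76,500 each.

Ione: €76,500; Paloma: €76,500; Yannick: €76,500; Ximena: €76,500; Rangi: €76,500; Tavita: €76,500; Oskar: €204,000; Zane: €76,500; Quentin: €76,500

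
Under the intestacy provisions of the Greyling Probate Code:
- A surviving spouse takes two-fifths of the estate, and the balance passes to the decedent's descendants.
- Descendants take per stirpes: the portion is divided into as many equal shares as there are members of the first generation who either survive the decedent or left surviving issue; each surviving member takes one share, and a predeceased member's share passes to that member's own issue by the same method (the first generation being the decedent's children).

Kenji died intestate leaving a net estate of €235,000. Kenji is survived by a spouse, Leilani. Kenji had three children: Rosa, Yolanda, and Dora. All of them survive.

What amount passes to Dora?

Dora receives €47,000.

Leilani takes two-fifths of €235,000 = €94,000. The remaining €141,000 passes to the descendants.
The descendants' portion (€141,000) is divided into 3 shares of €47,000: Rosa, Yolanda, and Dora each take €47,000.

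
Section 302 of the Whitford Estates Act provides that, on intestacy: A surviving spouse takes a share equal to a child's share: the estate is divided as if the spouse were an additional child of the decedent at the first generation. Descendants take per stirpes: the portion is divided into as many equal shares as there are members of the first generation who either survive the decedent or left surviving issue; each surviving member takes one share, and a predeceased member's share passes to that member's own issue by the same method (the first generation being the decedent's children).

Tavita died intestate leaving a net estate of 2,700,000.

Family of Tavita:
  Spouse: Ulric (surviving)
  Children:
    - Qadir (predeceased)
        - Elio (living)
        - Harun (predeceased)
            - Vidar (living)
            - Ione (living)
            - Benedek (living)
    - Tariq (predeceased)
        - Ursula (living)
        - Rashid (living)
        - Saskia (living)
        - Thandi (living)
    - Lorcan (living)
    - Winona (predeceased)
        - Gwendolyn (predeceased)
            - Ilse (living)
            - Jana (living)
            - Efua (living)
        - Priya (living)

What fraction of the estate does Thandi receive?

Thandi receives 1/20 of the estate.

The spouse counts as an additional share at the children's level, so there are 5 primary shares of 540,000. Ulric takes one such share (540,000).
The children's combined portion (2,160,000) is divided into 4 shares of 540,000: Lorcan takes 540,000; Qadir's 540,000 share passes to Qadir's issue; Tariq's 540,000 share passes to Tariq's issue; Winona's 540,000 share passes to Winona's issue.
Qadir's share (540,000) is divided into 2 shares of 270,000: Elio takes 270,000; Harun's 270,000 share passes to Harun's issue.
Harun's share (270,000) is divided into 3 shares of 90,000: Vidar, Ione, and Benedek each take 90,000.
Tariq's share (540,000) is divided into 4 shares of 135,000: Ursula, Rashid, Saskia, and Thandi each take 135,000.
Winona's share (540,000) is divided into 2 shares of 270,000: Priya takes 270,000; Gwendolyn's 270,000 share passes to Gwendolyn's issue.
Gwendolyn's share (270,000) is divided into 3 shares of 90,000: Ilse, Jana, and Efua each take 90,000.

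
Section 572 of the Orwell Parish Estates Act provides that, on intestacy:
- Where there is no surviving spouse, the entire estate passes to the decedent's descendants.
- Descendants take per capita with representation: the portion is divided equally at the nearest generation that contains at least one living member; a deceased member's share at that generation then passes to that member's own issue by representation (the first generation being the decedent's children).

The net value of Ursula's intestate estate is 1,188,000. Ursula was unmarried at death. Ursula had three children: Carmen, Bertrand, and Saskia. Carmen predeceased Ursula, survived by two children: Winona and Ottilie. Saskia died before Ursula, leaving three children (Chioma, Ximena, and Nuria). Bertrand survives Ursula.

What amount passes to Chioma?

The entire 1,188,000 passes to the descendants.
That amount (1,188,000) is divided into 3 shares of 396,000: Bertrand takes 396,000; Carmen's 396,000 share passes to Carmen's issue; Saskia's 396,000 share passes to Saskia's issue.
Carmen's share (396,000) is divided into 2 shares of 198,000: Winona and Ottilie each take 198,000.
Saskia's share (396,000) is divided into 3 shares of 132,000: Chioma, Ximena, and Nuria each take 132,000.

Chioma receives 132,000.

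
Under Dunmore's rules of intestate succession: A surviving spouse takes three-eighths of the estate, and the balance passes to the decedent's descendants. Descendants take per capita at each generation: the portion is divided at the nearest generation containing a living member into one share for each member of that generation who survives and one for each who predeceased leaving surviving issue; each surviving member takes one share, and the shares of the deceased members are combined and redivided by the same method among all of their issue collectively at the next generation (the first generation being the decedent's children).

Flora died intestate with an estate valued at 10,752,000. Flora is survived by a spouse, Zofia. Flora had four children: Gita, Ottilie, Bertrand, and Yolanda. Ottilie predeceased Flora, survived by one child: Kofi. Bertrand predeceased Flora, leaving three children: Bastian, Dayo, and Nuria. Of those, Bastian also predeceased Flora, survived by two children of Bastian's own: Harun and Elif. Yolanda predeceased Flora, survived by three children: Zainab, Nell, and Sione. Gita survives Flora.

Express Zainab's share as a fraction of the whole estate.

Zofia takes three-eighths of 10,752,000 = 4,032,000. The remaining 6,720,000 passes to the descendants.
The descendants' portion (6,720,000) is divided at the children's generation into 4 shares of 1,680,000. Gita takes 1,680,000. The 3 shares of the deceased (Ottilie, Bertrand, and Yolanda) are combined into a pool of 5,040,000.
That pool (5,040,000) is divided at the grandchildren's generation into 7 shares of 720,000. Kofi, Dayo, Nuria, Zainab, Nell, and Sione each take 720,000. The remaining share for the deceased Bastian (720,000) is carried to the next generation.
That pool (720,000) is divided at the great-grandchildren's generation equally among Harun and Elif: 360,000 each.

Zainab receives 15/224 of the estate.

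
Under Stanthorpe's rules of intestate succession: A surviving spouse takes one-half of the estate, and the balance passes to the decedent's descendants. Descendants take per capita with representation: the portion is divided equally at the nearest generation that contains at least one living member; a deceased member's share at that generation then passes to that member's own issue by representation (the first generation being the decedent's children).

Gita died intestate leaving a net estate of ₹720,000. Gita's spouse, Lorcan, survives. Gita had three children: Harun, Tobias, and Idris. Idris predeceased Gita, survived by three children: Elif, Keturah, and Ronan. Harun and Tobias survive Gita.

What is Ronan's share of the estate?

Lorcan takes one-half of ₹720,000 = ₹360,000. The remaining ₹360,000 passes to the descendants.
The descendants' portion (₹360,000) is divided into 3 shares of ₹120,000: Harun and Tobias each take ₹120,000; Idris's ₹120,000 share passes to Idris's issue.
Idris's share (₹120,000) is divided into 3 shares of ₹40,000: Elif, Keturah, and Ronan each take ₹40,000.

Ronan receives ₹40,000.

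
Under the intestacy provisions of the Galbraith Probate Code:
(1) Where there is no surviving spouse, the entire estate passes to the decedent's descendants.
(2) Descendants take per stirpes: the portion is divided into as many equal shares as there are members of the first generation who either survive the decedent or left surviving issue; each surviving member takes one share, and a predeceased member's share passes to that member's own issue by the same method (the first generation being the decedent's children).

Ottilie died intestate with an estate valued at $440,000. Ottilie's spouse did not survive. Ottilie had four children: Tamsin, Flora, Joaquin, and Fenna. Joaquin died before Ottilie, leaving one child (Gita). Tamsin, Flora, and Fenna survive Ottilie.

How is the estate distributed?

The entire $440,000 passes to the descendants.
That amount ($440,000) is divided into 4 shares of $110,000: Tamsin, Flora, and Fenna each take $110,000; Joaquin's $110,000 share passes to Joaquin's issue.
Joaquin's share ($110,000) passes entirely to Gita.

Tamsin: $110,000; Flora: $110,000; Gita: $110,000; Fenna: $110,000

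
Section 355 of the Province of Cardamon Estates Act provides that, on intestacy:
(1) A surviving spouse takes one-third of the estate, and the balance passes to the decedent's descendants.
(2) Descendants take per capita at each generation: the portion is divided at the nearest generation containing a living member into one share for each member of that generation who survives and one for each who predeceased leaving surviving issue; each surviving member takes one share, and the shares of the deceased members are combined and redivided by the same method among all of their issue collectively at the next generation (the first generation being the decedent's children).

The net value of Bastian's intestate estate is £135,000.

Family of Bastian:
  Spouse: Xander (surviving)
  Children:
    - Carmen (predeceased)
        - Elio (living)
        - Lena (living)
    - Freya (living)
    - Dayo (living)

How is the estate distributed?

Xander: £45,000; Elio: £15,000; Lena: £15,000; Freya: £30,000; Dayo: £30,000

Xander takes one-third of £135,000 = £45,000. The remaining £90,000 passes to the descendants.
The descendants' portion (£90,000) is divided at the children's generation into 3 shares of £30,000. Freya and Dayo each take £30,000. The remaining share for the deceased Carmen (£30,000) is carried to the next generation.
That pool (£30,000) is divided at the grandchildren's generation equally among Elio and Lena: £15,000 each.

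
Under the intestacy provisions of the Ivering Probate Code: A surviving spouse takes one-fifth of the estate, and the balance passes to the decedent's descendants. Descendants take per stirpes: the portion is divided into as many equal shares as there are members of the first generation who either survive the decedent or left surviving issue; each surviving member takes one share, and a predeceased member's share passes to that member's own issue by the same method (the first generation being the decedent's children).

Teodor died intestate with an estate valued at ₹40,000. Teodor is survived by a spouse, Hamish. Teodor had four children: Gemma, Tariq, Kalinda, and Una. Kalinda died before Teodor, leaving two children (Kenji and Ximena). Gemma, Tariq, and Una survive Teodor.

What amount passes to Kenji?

Hamish takes one-fifth of ₹40,000 = ₹8,000. The remaining ₹32,000 passes to the descendants.
The descendants' portion (₹32,000) is divided into 4 shares of ₹8,000: Gemma, Tariq, and Una each take ₹8,000; Kalinda's ₹8,000 share passes to Kalinda's issue.
Kalinda's share (₹8,000) is divided into 2 shares of ₹4,000: Kenji and Ximena each take ₹4,000.

Kenji receives ₹4,000.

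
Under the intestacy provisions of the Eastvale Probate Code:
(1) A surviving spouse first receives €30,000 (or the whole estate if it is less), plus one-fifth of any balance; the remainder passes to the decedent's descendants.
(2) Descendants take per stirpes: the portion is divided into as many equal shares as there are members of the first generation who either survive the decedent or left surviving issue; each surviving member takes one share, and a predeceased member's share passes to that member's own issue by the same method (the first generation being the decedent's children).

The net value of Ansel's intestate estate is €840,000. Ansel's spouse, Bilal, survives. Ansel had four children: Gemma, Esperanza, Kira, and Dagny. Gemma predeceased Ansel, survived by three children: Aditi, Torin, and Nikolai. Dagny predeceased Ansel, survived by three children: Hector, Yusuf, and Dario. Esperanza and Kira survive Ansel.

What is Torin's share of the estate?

Torin receives €54,000.

Bilal first takes €30,000, leaving a balance of €810,000. Bilal then takes one-fifth of the balance (€162,000), for a total of €192,000. The remaining €648,000 passes to the descendants.
The descendants' portion (€648,000) is divided into 4 shares of €162,000: Esperanza and Kira each take €162,000; Gemma's €162,000 share passes to Gemma's issue; Dagny's €162,000 share passes to Dagny's issue.
Gemma's share (€162,000) is divided into 3 shares of €54,000: Aditi, Torin, and Nikolai each take €54,000.
Dagny's share (€162,000) is divided into 3 shares of €54,000: Hector, Yusuf, and Dario each take €54,000.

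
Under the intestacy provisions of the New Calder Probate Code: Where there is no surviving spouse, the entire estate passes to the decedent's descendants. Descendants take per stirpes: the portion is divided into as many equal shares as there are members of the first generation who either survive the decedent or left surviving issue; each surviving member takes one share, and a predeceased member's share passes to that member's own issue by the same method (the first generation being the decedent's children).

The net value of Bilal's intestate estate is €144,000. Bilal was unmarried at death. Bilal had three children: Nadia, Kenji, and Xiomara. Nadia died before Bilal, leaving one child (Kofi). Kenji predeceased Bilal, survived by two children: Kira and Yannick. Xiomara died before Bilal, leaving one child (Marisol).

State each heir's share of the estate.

The entire €144,000 passes to the descendants.
That amount (€144,000) is divided into 3 shares of €48,000: Nadia's €48,000 share passes to Nadia's issue; Kenji's €48,000 share passes to Kenji's issue; Xiomara's €48,000 share passes to Xiomara's issue.
Nadia's share (€48,000) passes entirely to Kofi.
Kenji's share (€48,000) is divided into 2 shares of €24,000: Kira and Yannick each take €24,000.
Xiomara's share (€48,000) passes entirely to Marisol.

Kofi: €48,000; Kira: €24,000; Yannick: €24,000; Marisol: €48,000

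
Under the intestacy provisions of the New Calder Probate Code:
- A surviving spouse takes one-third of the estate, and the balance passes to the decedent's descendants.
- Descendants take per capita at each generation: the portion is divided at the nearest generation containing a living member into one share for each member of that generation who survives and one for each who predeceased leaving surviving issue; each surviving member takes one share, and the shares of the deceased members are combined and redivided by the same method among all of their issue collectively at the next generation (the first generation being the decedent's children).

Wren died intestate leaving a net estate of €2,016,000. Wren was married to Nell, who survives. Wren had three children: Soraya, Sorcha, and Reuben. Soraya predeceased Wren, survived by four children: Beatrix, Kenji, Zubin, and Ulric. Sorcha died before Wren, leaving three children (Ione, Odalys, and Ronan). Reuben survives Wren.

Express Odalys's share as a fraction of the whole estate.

Odalys receives 4/63 of the estate.

Nell takes one-third of €2,016,000 = €672,000. The remaining €1,344,000 passes to the descendants.
The descendants' portion (€1,344,000) is divided at the children's generation into 3 shares of €448,000. Reuben takes €448,000. The 2 shares of the deceased (Soraya and Sorcha) are combined into a pool of €896,000.
That pool (€896,000) is divided at the grandchildren's generation equally among Beatrix, Kenji, Zubin, Ulric, Ione, Odalys, and Ronan: €128,000 each.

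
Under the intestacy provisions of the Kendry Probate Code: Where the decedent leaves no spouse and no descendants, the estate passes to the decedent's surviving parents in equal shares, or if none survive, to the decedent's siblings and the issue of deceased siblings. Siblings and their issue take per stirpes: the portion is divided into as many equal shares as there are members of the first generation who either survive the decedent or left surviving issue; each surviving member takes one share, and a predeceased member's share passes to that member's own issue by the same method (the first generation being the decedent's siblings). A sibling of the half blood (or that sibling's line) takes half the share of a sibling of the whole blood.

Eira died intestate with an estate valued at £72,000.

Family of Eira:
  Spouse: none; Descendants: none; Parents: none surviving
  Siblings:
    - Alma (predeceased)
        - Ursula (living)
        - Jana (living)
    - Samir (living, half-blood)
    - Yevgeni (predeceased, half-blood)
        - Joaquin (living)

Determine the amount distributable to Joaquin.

The entire £72,000 passes to the siblings and their issue.
Counting each half-blood sibling's line as half a unit, there are 2 units in £72,000, so one unit is £36,000. Whole-blood lines (Alma) take £36,000 each; half-blood lines (Samir and Yevgeni) take £18,000 each.
Alma's share (£36,000) is divided into 2 shares of £18,000: Ursula and Jana each take £18,000.
Yevgeni's share (£18,000) passes entirely to Joaquin.

Joaquin receives £18,000.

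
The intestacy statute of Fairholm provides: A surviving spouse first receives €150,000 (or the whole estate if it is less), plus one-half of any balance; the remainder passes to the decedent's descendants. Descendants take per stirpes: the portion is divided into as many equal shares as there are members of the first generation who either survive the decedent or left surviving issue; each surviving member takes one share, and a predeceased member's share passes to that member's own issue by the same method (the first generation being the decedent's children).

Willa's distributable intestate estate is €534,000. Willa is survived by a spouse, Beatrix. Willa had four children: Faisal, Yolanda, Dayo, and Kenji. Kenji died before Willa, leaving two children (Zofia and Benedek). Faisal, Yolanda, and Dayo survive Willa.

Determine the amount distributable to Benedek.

Benedek receives €24,000.

Beatrix first takes €150,000, leaving a balance of €384,000. Beatrix then takes one-half of the balance (€192,000), for a total of €342,000. The remaining €192,000 passes to the descendants.
The descendants' portion (€192,000) is divided into 4 shares of €48,000: Faisal, Yolanda, and Dayo each take €48,000; Kenji's €48,000 share passes to Kenji's issue.
Kenji's share (€48,000) is divided into 2 shares of €24,000: Zofia and Benedek each take €24,000.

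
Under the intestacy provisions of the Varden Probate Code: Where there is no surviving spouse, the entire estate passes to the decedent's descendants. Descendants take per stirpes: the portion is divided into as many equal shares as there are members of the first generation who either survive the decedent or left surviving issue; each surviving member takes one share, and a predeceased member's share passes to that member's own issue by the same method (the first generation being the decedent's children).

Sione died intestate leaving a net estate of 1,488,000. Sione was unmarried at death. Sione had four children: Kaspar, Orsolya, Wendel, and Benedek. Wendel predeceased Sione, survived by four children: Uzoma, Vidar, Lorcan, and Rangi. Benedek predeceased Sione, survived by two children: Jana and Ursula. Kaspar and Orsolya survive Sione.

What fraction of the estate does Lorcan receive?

The entire 1,488,000 passes to the descendants.
That amount (1,488,000) is divided into 4 shares of 372,000: Kaspar and Orsolya each take 372,000; Wendel's 372,000 share passes to Wendel's issue; Benedek's 372,000 share passes to Benedek's issue.
Wendel's share (372,000) is divided into 4 shares of 93,000: Uzoma, Vidar, Lorcan, and Rangi each take 93,000.
Benedek's share (372,000) is divided into 2 shares of 186,000: Jana and Ursula each take 186,000.

Lorcan receives 1/16 of the estate.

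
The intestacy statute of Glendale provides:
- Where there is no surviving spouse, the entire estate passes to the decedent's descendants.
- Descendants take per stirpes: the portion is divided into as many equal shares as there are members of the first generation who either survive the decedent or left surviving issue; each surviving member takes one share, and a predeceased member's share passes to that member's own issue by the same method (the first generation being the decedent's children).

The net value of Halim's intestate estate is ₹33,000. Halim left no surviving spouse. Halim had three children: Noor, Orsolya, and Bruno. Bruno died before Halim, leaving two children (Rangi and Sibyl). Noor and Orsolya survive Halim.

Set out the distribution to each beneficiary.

Noor: ₹11,000; Orsolya: ₹11,000; Rangi: ₹5,500; Sibyl: ₹5,500

The entire ₹33,000 passes to the descendants.
That amount (₹33,000) is divided into 3 shares of ₹11,000: Noor and Orsolya each take ₹11,000; Bruno's ₹11,000 share passes to Bruno's issue.
Bruno's share (₹11,000) is divided into 2 shares of ₹5,500: Rangi and Sibyl each take ₹5,500.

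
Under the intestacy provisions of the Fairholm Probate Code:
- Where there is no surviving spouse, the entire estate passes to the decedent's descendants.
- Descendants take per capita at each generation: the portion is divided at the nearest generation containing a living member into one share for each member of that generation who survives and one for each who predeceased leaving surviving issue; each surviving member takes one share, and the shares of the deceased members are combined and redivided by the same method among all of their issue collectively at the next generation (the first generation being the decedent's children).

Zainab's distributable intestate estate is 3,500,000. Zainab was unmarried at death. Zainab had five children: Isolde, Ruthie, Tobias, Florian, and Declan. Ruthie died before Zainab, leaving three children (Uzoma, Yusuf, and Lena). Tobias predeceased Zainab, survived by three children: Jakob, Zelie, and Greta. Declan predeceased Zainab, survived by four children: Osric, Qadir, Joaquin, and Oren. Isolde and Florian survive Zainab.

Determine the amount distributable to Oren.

The entire 3,500,000 passes to the descendants.
That amount (3,500,000) is divided at the children's generation into 5 shares of 700,000. Isolde and Florian each take 700,000. The 3 shares of the deceased (Ruthie, Tobias, and Declan) are combined into a pool of 2,100,000.
That pool (2,100,000) is divided at the grandchildren's generation equally among Uzoma, Yusuf, Lena, Jakob, Zelie, Greta, Osric, Qadir, Joaquin, and Oren: 210,000 each.

Oren receives 210,000.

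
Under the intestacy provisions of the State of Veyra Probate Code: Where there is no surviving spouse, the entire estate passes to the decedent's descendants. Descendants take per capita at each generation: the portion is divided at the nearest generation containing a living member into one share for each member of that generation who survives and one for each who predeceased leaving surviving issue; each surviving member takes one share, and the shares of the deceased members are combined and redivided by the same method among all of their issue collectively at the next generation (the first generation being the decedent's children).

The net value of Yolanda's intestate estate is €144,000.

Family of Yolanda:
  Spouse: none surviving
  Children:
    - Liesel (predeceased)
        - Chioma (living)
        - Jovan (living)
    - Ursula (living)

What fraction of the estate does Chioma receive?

The entire €144,000 passes to the descendants.
That amount (€144,000) is divided at the children's generation into 2 shares of €72,000. Ursula takes €72,000. The remaining share for the deceased Liesel (€72,000) is carried to the next generation.
That pool (€72,000) is divided at the grandchildren's generation equally among Chioma and Jovan: €36,000 each.

Chioma receives 1/4 of the estate.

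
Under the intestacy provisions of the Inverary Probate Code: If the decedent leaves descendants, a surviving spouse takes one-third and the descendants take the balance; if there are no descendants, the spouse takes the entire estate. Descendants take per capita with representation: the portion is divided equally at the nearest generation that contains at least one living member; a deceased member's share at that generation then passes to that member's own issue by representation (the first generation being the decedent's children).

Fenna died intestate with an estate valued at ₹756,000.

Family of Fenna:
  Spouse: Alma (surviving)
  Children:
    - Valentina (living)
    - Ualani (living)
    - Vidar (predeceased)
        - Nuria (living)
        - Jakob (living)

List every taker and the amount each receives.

Alma takes one-third of ₹756,000 = ₹252,000. The remaining ₹504,000 passes to the descendants.
The descendants' portion (₹504,000) is divided into 3 shares of ₹168,000: Valentina and Ualani each take ₹168,000; Vidar's ₹168,000 share passes to Vidar's issue.
Vidar's share (₹168,000) is divided into 2 shares of ₹84,000: Nuria and Jakob each take ₹84,000.

Alma: ₹252,000; Valentina: ₹168,000; Ualani: ₹168,000; Nuria: ₹84,000; Jakob: ₹84,000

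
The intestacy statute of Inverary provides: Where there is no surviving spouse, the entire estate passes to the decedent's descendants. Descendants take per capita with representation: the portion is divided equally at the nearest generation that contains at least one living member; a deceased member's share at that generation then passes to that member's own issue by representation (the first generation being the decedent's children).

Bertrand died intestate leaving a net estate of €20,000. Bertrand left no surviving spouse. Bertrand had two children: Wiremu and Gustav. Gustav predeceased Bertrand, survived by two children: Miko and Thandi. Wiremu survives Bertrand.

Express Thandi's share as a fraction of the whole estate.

Thandi receives 1/4 of the estate.

The entire €20,000 passes to the descendants.
That amount (€20,000) is divided into 2 shares of €10,000: Wiremu takes €10,000; Gustav's €10,000 share passes to Gustav's issue.
Gustav's share (€10,000) is divided into 2 shares of €5,000: Miko and Thandi each take €5,000.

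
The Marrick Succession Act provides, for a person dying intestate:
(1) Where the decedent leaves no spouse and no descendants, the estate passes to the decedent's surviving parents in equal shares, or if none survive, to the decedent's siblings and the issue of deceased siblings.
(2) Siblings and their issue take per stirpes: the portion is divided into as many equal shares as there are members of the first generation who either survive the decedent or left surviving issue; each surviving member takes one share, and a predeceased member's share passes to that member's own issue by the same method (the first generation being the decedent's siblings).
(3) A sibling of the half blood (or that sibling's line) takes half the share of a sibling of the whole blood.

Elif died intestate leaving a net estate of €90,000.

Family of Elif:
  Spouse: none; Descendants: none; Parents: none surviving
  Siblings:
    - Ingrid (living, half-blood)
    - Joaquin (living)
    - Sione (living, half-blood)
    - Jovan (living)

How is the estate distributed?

Ingrid: €15,000; Joaquin: €30,000; Sione: €15,000; Jovan: €30,000

The entire €90,000 passes to the siblings and their issue.
Counting each half-blood sibling's line as half a unit, there are 3 units in €90,000, so one unit is €30,000. Whole-blood lines (Joaquin and Jovan) take €30,000 each; half-blood lines (Ingrid and Sione) take €15,000 each.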